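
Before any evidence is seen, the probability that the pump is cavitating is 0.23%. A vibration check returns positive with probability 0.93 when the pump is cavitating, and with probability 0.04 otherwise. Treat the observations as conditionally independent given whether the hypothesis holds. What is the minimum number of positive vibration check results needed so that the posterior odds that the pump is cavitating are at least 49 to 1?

4

Prior odds = 0.0023/0.9977 = 23/9977.
Likelihood ratio of a positive result = 0.93/0.04 = 23.25.
Target odds = 49.
Need (23/9977) × 23.25ⁿ ≥ 49, i.e. 23.25ⁿ ≥ 488873/23.
23.25³ = 804357/64 falls short of 488873/23 but 23.25⁴ = 74805201/256 reaches it, so n = 4.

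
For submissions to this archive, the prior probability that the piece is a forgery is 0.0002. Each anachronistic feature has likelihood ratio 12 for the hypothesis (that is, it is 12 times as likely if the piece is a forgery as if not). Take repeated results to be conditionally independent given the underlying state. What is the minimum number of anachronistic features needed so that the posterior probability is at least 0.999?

7

Prior odds: 0.0002 ÷ 0.9998 = 1/4999.
Likelihood ratio per anachronistic feature = 12.
Target odds: 0.999 ÷ 0.001 = 999.
Require 12ⁿ ≥ 999 ÷ (1/4999) = 4994001.
12⁶ = 2985984 falls short of 4994001 but 12⁷ = 35831808 reaches it, so n = 7.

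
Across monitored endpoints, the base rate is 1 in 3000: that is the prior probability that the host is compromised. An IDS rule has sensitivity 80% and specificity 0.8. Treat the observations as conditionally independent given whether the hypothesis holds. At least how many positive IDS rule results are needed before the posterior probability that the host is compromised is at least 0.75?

7

Prior odds = (1/3000)/(2999/3000) = 1/2999.
False-positive rate = 1 − 0.8 = 0.2; likelihood ratio of a positive = 0.8/0.2 = 4.
Target posterior odds = 0.75/0.25 = 3.
Require 4ⁿ ≥ 3 ÷ (1/2999) = 8997.
4⁶ = 4096 falls short of 8997 but 4⁷ = 16384 reaches it, so n = 7.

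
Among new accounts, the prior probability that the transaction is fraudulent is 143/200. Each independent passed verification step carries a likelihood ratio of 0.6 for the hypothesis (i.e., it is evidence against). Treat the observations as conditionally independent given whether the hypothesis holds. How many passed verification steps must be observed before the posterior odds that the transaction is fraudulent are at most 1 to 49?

10

Prior odds: 0.715 ÷ 0.285 = 143/57.
Likelihood ratio per passed verification step = 0.6.
Target odds = 1/49.
Require 0.6ⁿ ≤ 1/49 ÷ (143/57) = 57/7007.
0.6⁹ = 19683/1953125 is still above 57/7007 but 0.6¹⁰ = 59049/9765625 is at or below it, so n = 10.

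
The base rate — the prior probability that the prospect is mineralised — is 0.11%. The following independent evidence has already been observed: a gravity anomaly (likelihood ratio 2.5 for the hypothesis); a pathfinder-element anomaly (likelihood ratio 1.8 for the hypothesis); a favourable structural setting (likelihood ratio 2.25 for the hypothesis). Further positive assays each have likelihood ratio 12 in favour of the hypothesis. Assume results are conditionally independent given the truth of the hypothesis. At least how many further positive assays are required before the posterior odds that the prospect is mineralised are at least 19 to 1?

Prior odds = 0.0011/0.9989 = 11/9989.
Combined Bayes factor of the evidence already in hand = 2.5 × 1.8 × 2.25 = 10.125.
Odds after that evidence = (11/9989) × 10.125 = 891/79912.
Target odds = 19.
Need 12ⁿ ≥ 19 ÷ (891/79912) = 1518328/891.
12² = 144 falls short of 1518328/891 but 12³ = 1728 reaches it, so n = 3.

3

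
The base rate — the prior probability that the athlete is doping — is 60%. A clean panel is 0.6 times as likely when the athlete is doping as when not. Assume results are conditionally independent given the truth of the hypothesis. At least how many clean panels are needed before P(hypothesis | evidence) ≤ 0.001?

15

Prior odds = 0.6/0.4 = 1.5.
Likelihood ratio per clean panel = 0.6.
Target posterior odds = 0.001/0.999 = 1/999.
Need 1.5 × 0.6ⁿ ≤ 1/999, i.e. 0.6ⁿ ≤ 2/2997.
0.6¹⁴ ≈0.000783642 is still above 2/2997 but 0.6¹⁵ ≈0.000470185 is at or below it, so n = 15.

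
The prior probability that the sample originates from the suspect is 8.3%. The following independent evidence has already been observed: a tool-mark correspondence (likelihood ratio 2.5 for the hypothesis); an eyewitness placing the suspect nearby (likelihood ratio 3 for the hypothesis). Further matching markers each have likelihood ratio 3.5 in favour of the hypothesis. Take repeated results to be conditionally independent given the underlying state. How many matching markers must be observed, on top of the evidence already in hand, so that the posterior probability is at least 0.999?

Prior odds = 0.083/0.917 = 83/917.
Combined Bayes factor of the evidence already in hand = 2.5 × 3 = 7.5.
Odds after that evidence = (83/917) × 7.5 = 1245/1834.
Target odds = 0.999/0.001 = 999.
Need 3.5ⁿ ≥ 999 ÷ (1245/1834) = 610722/415.
3.5⁵ = 525.21875 falls short of 610722/415 but 3.5⁶ = 1838.265625 reaches it, so n = 6.

6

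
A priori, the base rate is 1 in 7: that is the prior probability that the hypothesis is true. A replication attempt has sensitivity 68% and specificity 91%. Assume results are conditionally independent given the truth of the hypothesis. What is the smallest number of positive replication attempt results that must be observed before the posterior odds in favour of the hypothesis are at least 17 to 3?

2

Prior odds: (1/7) ÷ (6/7) = 1/6.
False-positive rate = 1 − 0.91 = 0.09; likelihood ratio of a positive = 0.68/0.09 = 68/9.
Target odds = 17/3.
Need (1/6) × (68/9)ⁿ ≥ 17/3, i.e. (68/9)ⁿ ≥ 34.
(68/9)¹ = 68/9 falls short of 34 but (68/9)² = 4624/81 reaches it, so n = 2.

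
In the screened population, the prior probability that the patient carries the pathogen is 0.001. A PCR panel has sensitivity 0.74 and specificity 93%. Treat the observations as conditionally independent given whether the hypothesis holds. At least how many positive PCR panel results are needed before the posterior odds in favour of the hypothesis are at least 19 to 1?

5

Prior odds = 0.001/0.999 = 1/999.
False-positive rate = 1 − 0.93 = 0.07; likelihood ratio of a positive = 0.74/0.07 = 74/7.
Target odds = 19.
Need (1/999) × (74/7)ⁿ ≥ 19, i.e. (74/7)ⁿ ≥ 18981.
(74/7)⁴ = 29986576/2401 falls short of 18981 but (74/7)⁵ ≈132029 reaches it, so n = 5.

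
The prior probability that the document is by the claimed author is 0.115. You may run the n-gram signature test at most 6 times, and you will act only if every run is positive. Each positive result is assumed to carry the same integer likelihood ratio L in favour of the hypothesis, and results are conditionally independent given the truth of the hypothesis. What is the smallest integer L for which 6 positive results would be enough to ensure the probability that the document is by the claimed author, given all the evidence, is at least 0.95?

Prior odds = 0.115/0.885 = 23/177.
Target odds = 0.95/0.05 = 19.
Need L⁶ ≥ 19 ÷ (23/177) = 3363/23.
2⁶ = 64 < 3363/23 ≤ 729 = 3⁶, so L = 3.

3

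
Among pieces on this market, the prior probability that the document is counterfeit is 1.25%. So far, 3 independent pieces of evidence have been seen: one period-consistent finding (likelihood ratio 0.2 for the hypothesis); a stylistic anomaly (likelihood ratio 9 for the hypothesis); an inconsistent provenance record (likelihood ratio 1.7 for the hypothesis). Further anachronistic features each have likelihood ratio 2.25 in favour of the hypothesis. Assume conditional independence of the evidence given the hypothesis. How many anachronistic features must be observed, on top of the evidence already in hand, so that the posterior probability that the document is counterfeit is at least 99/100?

10

Prior odds = 0.0125/0.9875 = 1/79.
Combined Bayes factor of the evidence already in hand = 0.2 × 9 × 1.7 = 3.06.
Odds after that evidence = (1/79) × 3.06 = 153/3950.
Target odds = 0.99/0.01 = 99.
Need 2.25ⁿ ≥ 99 ÷ (153/3950) = 43450/17.
2.25⁹ = 387420489/262144 falls short of 43450/17 but 2.25¹⁰ ≈3325.26 reaches it, so n = 10.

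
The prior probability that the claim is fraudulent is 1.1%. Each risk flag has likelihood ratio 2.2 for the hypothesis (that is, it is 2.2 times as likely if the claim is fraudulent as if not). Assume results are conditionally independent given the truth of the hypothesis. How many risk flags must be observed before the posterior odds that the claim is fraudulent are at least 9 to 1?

Prior odds: 0.011 ÷ 0.989 = 11/989.
Likelihood ratio per risk flag = 2.2.
Target odds = 9.
Need (11/989) × 2.2ⁿ ≥ 9, i.e. 2.2ⁿ ≥ 8901/11.
2.2⁸ = 214358881/390625 falls short of 8901/11 but 2.2⁹ ≈1207.27 reaches it, so n = 9.

9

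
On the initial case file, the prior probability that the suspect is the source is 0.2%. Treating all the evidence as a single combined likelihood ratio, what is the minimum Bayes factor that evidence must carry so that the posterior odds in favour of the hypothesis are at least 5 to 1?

Prior odds = 0.002/0.998 = 1/499.
Target odds = 5.
Required Bayes factor = 5 ÷ (1/499) = 2495.

2495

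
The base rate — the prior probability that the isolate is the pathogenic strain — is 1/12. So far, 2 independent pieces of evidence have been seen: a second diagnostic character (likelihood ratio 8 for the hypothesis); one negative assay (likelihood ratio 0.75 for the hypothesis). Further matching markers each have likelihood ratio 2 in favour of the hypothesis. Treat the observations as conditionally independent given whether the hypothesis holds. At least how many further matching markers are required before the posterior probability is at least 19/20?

6

Prior odds = (1/12)/(11/12) = 1/11.
Combined Bayes factor of the evidence already in hand = 8 × 0.75 = 6.
Odds after that evidence = (1/11) × 6 = 6/11.
Target odds = 0.95/0.05 = 19.
Need 2ⁿ ≥ 19 ÷ (6/11) = 209/6.
2⁵ = 32 falls short of 209/6 but 2⁶ = 64 reaches it, so n = 6.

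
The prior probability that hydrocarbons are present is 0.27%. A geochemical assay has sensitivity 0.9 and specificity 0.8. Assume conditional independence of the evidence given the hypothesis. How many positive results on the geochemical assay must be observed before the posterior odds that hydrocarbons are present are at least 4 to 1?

Prior odds: 0.0027 ÷ 0.9973 = 27/9973.
False-positive rate = 1 − 0.8 = 0.2; likelihood ratio of a positive = 0.9/0.2 = 4.5.
Target odds = 4.
Need (27/9973) × 4.5ⁿ ≥ 4, i.e. 4.5ⁿ ≥ 39892/27.
4.5⁴ = 410.0625 falls short of 39892/27 but 4.5⁵ = 1845.28125 reaches it, so n = 5.

5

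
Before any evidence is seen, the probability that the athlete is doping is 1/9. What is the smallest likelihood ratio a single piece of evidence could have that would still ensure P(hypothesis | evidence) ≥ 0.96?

Prior odds = (1/9)/(8/9) = 0.125.
Target odds = 0.96/0.04 = 24.
Required Bayes factor = 24 ÷ 0.125 = 192.

192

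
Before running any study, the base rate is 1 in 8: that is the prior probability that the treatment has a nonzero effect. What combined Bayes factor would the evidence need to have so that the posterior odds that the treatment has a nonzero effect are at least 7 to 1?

49

Prior odds = 0.125/0.875 = 1/7.
Target odds = 7.
Required Bayes factor = 7 ÷ (1/7) = 49.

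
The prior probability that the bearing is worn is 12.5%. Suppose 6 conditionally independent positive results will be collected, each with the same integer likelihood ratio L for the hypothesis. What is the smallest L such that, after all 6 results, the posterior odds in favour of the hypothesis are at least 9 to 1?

2

Prior odds = 0.125/0.875 = 1/7.
Target odds = 9.
Need L⁶ ≥ 9 ÷ (1/7) = 63.
1⁶ = 1 < 63 ≤ 64 = 2⁶, so L = 2.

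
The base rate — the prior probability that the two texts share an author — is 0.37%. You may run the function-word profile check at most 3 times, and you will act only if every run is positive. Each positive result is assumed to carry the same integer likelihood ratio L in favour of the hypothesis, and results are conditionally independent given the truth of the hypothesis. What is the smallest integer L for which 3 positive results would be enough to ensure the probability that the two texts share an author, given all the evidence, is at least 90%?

Prior odds = 0.0037/0.9963 = 37/9963.
Target odds = 0.9/0.1 = 9.
Need L³ ≥ 9 ÷ (37/9963) = 89667/37.
13³ = 2197 < 89667/37 ≤ 2744 = 14³, so L = 14.

14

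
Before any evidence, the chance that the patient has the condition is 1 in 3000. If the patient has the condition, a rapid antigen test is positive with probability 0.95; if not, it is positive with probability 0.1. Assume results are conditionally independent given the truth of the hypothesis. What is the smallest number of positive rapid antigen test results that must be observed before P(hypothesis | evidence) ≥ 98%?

Prior odds: (1/3000) ÷ (2999/3000) = 1/2999.
Likelihood ratio of a positive = 0.95/0.1 = 9.5.
Target posterior odds = 0.98/0.02 = 49.
Require 9.5ⁿ ≥ 49 ÷ (1/2999) = 146951.
9.5⁵ = 77378.09375 falls short of 146951 but 9.5⁶ = 47045881/64 reaches it, so n = 6.

6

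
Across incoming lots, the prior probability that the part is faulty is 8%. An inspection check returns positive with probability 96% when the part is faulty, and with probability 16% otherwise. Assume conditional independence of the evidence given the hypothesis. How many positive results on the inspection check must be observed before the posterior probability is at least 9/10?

3

Prior odds = 0.08/0.92 = 2/23.
Likelihood ratio of a positive result = 0.96/0.16 = 6.
Target posterior odds = 0.9/0.1 = 9.
Require 6ⁿ ≥ 9 ÷ (2/23) = 103.5.
6² = 36 falls short of 103.5 but 6³ = 216 reaches it, so n = 3.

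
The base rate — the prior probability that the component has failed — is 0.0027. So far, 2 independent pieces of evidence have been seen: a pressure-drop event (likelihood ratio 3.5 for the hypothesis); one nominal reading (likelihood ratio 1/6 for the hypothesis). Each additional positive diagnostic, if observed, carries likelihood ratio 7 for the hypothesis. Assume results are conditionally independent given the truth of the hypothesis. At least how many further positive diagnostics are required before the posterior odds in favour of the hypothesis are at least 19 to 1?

5

Prior odds = 0.0027/0.9973 = 27/9973.
Combined Bayes factor of the evidence already in hand = 3.5 × (1/6) = 7/12.
Odds after that evidence = (27/9973) × 7/12 = 63/39892.
Target odds = 19.
Need 7ⁿ ≥ 19 ÷ (63/39892) = 757948/63.
7⁴ = 2401 falls short of 757948/63 but 7⁵ = 16807 reaches it, so n = 5.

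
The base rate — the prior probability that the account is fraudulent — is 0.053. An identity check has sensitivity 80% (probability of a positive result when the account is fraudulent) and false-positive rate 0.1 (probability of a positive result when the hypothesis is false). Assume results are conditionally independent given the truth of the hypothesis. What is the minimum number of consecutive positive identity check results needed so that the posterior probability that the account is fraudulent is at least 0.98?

4

Prior odds = 0.053/0.947 = 53/947.
Likelihood ratio of a positive result = 0.8/0.1 = 8.
Target odds: 0.98 ÷ 0.02 = 49.
Require 8ⁿ ≥ 49 ÷ (53/947) = 46403/53.
8³ = 512 falls short of 46403/53 but 8⁴ = 4096 reaches it, so n = 4.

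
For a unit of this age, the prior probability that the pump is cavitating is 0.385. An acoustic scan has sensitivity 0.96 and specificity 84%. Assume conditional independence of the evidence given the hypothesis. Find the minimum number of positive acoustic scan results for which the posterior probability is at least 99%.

3

Prior odds: 0.385 ÷ 0.615 = 77/123.
False-positive rate = 1 − 0.84 = 0.16; likelihood ratio of a positive = 0.96/0.16 = 6.
Target odds: 0.99 ÷ 0.01 = 99.
Require 6ⁿ ≥ 99 ÷ (77/123) = 1107/7.
6² = 36 falls short of 1107/7 but 6³ = 216 reaches it, so n = 3.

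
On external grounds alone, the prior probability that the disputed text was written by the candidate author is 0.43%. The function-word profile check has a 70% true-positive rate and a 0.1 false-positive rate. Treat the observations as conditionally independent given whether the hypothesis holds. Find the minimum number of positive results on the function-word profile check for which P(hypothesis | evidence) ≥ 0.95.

Prior odds: 0.0043 ÷ 0.9957 = 43/9957.
Likelihood ratio of a positive result = 0.7/0.1 = 7.
Target odds: 0.95 ÷ 0.05 = 19.
Need (43/9957) × 7ⁿ ≥ 19, i.e. 7ⁿ ≥ 189183/43.
7⁴ = 2401 falls short of 189183/43 but 7⁵ = 16807 reaches it, so n = 5.

5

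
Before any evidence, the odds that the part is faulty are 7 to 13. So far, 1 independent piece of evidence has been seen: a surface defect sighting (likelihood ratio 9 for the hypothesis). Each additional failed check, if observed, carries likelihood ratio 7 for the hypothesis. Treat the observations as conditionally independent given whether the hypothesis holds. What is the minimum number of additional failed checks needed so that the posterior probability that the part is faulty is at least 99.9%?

3

Prior odds = 7/13.
Bayes factor of the evidence already in hand = 9.
Odds after that evidence = (7/13) × 9 = 63/13.
Target odds = 0.999/0.001 = 999.
Need 7ⁿ ≥ 999 ÷ (63/13) = 1443/7.
7² = 49 falls short of 1443/7 but 7³ = 343 reaches it, so n = 3.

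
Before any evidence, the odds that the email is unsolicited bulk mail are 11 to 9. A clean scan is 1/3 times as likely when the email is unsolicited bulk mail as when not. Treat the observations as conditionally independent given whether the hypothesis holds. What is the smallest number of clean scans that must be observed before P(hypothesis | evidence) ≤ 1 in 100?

Prior odds = 11/9.
Likelihood ratio per clean scan = 1/3.
Target odds: 0.01 ÷ 0.99 = 1/99.
Need (11/9) × (1/3)ⁿ ≤ 1/99, i.e. (1/3)ⁿ ≤ 1/121.
(1/3)⁴ = 1/81 is still above 1/121 but (1/3)⁵ = 1/243 is at or below it, so n = 5.

5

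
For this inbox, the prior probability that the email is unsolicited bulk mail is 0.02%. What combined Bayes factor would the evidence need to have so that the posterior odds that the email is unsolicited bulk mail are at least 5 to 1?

24995

Prior odds = 0.0002/0.9998 = 1/4999.
Target odds = 5.
Required Bayes factor = 5 ÷ (1/4999) = 24995.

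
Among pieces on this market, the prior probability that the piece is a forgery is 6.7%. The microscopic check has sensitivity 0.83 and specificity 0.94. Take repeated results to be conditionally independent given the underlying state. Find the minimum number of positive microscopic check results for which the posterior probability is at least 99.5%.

Prior odds = 0.067/0.933 = 67/933.
False-positive rate = 1 − 0.94 = 0.06; likelihood ratio of a positive = 0.83/0.06 = 83/6.
Target odds: 0.995 ÷ 0.005 = 199.
Require (83/6)ⁿ ≥ 199 ÷ (67/933) = 185667/67.
(83/6)³ = 571787/216 falls short of 185667/67 but (83/6)⁴ = 47458321/1296 reaches it, so n = 4.

4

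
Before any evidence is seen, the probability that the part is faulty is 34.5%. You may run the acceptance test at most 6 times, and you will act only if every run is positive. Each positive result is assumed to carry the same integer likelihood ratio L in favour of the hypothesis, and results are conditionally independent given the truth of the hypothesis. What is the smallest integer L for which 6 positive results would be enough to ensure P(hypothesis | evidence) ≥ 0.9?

2

Prior odds = 0.345/0.655 = 69/131.
Target odds = 0.9/0.1 = 9.
Need L⁶ ≥ 9 ÷ (69/131) = 393/23.
1⁶ = 1 < 393/23 ≤ 64 = 2⁶, so L = 2.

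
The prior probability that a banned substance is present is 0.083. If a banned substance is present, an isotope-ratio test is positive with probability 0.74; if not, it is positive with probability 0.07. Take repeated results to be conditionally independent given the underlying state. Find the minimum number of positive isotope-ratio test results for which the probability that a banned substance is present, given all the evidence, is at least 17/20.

Prior odds = 0.083/0.917 = 83/917.
Likelihood ratio of a positive = 0.74/0.07 = 74/7.
Target odds: 0.85 ÷ 0.15 = 17/3.
Require (74/7)ⁿ ≥ 17/3 ÷ (83/917) = 15589/249.
(74/7)¹ = 74/7 falls short of 15589/249 but (74/7)² = 5476/49 reaches it, so n = 2.

2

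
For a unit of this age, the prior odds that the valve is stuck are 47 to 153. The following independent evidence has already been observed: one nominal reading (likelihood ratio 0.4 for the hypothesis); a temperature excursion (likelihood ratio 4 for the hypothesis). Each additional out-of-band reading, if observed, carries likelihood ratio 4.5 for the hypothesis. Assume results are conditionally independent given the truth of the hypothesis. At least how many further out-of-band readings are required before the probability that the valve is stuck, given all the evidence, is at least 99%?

Prior odds = 47/153.
Combined Bayes factor of the evidence already in hand = 0.4 × 4 = 1.6.
Odds after that evidence = (47/153) × 1.6 = 376/765.
Target odds = 0.99/0.01 = 99.
Need 4.5ⁿ ≥ 99 ÷ (376/765) = 75735/376.
4.5³ = 91.125 falls short of 75735/376 but 4.5⁴ = 410.0625 reaches it, so n = 4.

4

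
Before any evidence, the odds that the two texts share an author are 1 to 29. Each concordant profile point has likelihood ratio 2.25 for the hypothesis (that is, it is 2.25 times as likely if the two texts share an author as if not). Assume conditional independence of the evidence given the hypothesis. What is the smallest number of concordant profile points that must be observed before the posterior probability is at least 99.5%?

11

Prior odds = 1/29.
Likelihood ratio per concordant profile point = 2.25.
Target posterior odds = 0.995/0.005 = 199.
Need (1/29) × 2.25ⁿ ≥ 199, i.e. 2.25ⁿ ≥ 5771.
2.25¹⁰ ≈3325.26 falls short of 5771 but 2.25¹¹ ≈7481.83 reaches it, so n = 11.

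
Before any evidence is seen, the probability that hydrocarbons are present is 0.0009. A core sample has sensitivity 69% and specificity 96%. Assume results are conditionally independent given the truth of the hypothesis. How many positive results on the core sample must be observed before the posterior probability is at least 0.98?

Prior odds: 0.0009 ÷ 0.9991 = 9/9991.
False-positive rate = 1 − 0.96 = 0.04; likelihood ratio of a positive = 0.69/0.04 = 17.25.
Target odds: 0.98 ÷ 0.02 = 49.
Need (9/9991) × 17.25ⁿ ≥ 49, i.e. 17.25ⁿ ≥ 489559/9.
17.25³ = 5132.953125 falls short of 489559/9 but 17.25⁴ = 22667121/256 reaches it, so n = 4.

4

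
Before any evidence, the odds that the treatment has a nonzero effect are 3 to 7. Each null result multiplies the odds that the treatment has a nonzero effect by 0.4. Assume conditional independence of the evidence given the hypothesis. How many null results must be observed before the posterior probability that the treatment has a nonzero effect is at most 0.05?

Prior odds = 3/7.
Likelihood ratio per null result = 0.4.
Target odds: 0.05 ÷ 0.95 = 1/19.
Need (3/7) × 0.4ⁿ ≤ 1/19, i.e. 0.4ⁿ ≤ 7/57.
0.4² = 0.16 is still above 7/57 but 0.4³ = 0.064 is at or below it, so n = 3.

3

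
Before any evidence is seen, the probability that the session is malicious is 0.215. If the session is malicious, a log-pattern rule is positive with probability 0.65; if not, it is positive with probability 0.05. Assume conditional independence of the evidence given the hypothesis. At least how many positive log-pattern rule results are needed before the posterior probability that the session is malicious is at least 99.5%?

3

Prior odds: 0.215 ÷ 0.785 = 43/157.
Likelihood ratio of a positive = 0.65/0.05 = 13.
Target posterior odds = 0.995/0.005 = 199.
Require 13ⁿ ≥ 199 ÷ (43/157) = 31243/43.
13² = 169 falls short of 31243/43 but 13³ = 2197 reaches it, so n = 3.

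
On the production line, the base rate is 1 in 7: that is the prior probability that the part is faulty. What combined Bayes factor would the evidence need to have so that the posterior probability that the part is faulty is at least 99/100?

Prior odds = (1/7)/(6/7) = 1/6.
Target odds = 0.99/0.01 = 99.
Required Bayes factor = 99 ÷ (1/6) = 594.

594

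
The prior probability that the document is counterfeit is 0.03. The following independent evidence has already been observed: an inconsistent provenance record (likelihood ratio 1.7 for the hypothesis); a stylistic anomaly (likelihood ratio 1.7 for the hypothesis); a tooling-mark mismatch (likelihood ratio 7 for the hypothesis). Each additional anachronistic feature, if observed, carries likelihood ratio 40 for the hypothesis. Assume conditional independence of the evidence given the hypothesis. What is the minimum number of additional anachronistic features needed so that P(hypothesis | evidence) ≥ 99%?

2

Prior odds = 0.03/0.97 = 3/97.
Combined Bayes factor of the evidence already in hand = 1.7 × 1.7 × 7 = 20.23.
Odds after that evidence = (3/97) × 20.23 = 6069/9700.
Target odds = 0.99/0.01 = 99.
Need 40ⁿ ≥ 99 ÷ (6069/9700) = 320100/2023.
40¹ = 40 falls short of 320100/2023 but 40² = 1600 reaches it, so n = 2.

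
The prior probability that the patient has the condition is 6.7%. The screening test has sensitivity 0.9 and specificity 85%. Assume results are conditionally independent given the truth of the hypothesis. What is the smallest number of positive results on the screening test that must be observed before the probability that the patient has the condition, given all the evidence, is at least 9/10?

Prior odds: 0.067 ÷ 0.933 = 67/933.
False-positive rate = 1 − 0.85 = 0.15; likelihood ratio of a positive = 0.9/0.15 = 6.
Target odds: 0.9 ÷ 0.1 = 9.
Need (67/933) × 6ⁿ ≥ 9, i.e. 6ⁿ ≥ 8397/67.
6² = 36 falls short of 8397/67 but 6³ = 216 reaches it, so n = 3.

3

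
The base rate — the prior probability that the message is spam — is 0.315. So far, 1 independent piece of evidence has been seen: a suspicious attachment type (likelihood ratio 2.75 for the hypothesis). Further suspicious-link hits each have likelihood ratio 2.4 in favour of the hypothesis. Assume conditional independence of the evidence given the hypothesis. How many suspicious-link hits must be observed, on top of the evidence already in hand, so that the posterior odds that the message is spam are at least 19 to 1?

Prior odds = 0.315/0.685 = 63/137.
Bayes factor of the evidence already in hand = 2.75.
Odds after that evidence = (63/137) × 2.75 = 693/548.
Target odds = 19.
Need 2.4ⁿ ≥ 19 ÷ (693/548) = 10412/693.
2.4³ = 13.824 falls short of 10412/693 but 2.4⁴ = 33.1776 reaches it, so n = 4.

4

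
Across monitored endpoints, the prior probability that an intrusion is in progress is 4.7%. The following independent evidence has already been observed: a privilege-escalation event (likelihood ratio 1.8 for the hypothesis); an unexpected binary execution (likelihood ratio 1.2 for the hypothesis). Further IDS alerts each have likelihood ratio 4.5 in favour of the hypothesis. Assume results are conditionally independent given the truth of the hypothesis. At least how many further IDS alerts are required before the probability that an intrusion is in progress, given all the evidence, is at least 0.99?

5

Prior odds = 0.047/0.953 = 47/953.
Combined Bayes factor of the evidence already in hand = 1.8 × 1.2 = 2.16.
Odds after that evidence = (47/953) × 2.16 = 2538/23825.
Target odds = 0.99/0.01 = 99.
Need 4.5ⁿ ≥ 99 ÷ (2538/23825) = 262075/282.
4.5⁴ = 410.0625 falls short of 262075/282 but 4.5⁵ = 1845.28125 reaches it, so n = 5.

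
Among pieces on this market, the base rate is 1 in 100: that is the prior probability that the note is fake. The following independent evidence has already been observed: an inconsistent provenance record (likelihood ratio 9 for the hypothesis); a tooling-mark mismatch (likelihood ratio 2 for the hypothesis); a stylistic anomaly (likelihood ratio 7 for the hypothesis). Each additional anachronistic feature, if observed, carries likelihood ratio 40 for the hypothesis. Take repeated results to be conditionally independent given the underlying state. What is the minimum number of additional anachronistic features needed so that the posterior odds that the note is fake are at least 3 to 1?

1

Prior odds = 0.01/0.99 = 1/99.
Combined Bayes factor of the evidence already in hand = 9 × 2 × 7 = 126.
Odds after that evidence = (1/99) × 126 = 14/11.
Target odds = 3.
Need 40ⁿ ≥ 3 ÷ (14/11) = 33/14.
40¹ = 40, which meets the required 33/14; so n = 1.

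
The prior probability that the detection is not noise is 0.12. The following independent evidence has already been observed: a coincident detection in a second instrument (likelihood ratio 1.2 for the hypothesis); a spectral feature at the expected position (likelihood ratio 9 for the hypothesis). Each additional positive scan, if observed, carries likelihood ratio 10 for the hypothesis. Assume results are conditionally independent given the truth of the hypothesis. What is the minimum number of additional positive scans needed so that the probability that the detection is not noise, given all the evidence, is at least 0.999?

3

Prior odds = 0.12/0.88 = 3/22.
Combined Bayes factor of the evidence already in hand = 1.2 × 9 = 10.8.
Odds after that evidence = (3/22) × 10.8 = 81/55.
Target odds = 0.999/0.001 = 999.
Need 10ⁿ ≥ 999 ÷ (81/55) = 2035/3.
10² = 100 falls short of 2035/3 but 10³ = 1000 reaches it, so n = 3.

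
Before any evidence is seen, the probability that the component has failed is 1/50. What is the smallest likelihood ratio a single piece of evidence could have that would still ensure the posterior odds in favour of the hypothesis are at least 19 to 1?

Prior odds = 0.02/0.98 = 1/49.
Target odds = 19.
Required Bayes factor = 19 ÷ (1/49) = 931.

931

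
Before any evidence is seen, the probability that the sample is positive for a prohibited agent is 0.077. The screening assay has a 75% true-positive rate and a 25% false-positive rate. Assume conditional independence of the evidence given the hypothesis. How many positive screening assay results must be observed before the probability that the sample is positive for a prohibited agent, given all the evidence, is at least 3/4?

4

Prior odds = 0.077/0.923 = 77/923.
Likelihood ratio of a positive result = 0.75/0.25 = 3.
Target odds: 0.75 ÷ 0.25 = 3.
Need (77/923) × 3ⁿ ≥ 3, i.e. 3ⁿ ≥ 2769/77.
3³ = 27 falls short of 2769/77 but 3⁴ = 81 reaches it, so n = 4.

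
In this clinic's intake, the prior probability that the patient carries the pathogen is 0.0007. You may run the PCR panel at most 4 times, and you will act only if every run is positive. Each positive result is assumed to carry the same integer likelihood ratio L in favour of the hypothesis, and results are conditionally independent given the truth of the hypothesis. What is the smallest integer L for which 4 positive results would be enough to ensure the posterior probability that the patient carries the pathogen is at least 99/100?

Prior odds = 0.0007/0.9993 = 7/9993.
Target odds = 0.99/0.01 = 99.
Need L⁴ ≥ 99 ÷ (7/9993) = 989307/7.
19⁴ = 130321 < 989307/7 ≤ 160000 = 20⁴, so L = 20.

20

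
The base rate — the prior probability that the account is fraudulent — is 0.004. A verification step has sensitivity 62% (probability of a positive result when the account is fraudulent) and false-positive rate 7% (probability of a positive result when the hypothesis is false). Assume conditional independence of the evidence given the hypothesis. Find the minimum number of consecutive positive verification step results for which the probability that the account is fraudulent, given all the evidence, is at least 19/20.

4

Prior odds = 0.004/0.996 = 1/249.
Likelihood ratio of a positive result = 0.62/0.07 = 62/7.
Target odds: 0.95 ÷ 0.05 = 19.
Need (1/249) × (62/7)ⁿ ≥ 19, i.e. (62/7)ⁿ ≥ 4731.
(62/7)³ = 238328/343 falls short of 4731 but (62/7)⁴ = 14776336/2401 reaches it, so n = 4.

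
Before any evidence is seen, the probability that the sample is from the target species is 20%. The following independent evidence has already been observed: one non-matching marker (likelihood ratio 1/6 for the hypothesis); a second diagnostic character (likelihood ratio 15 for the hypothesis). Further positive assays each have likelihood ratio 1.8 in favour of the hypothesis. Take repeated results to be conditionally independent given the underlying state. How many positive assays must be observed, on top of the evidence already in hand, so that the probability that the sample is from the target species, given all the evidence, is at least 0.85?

Prior odds = 0.2/0.8 = 0.25.
Combined Bayes factor of the evidence already in hand = (1/6) × 15 = 2.5.
Odds after that evidence = 0.25 × 2.5 = 0.625.
Target odds = 0.85/0.15 = 17/3.
Need 1.8ⁿ ≥ 17/3 ÷ 0.625 = 136/15.
1.8³ = 5.832 falls short of 136/15 but 1.8⁴ = 10.4976 reaches it, so n = 4.

4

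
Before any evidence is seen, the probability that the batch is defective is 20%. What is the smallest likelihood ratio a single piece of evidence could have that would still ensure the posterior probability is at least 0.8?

Prior odds = 0.2/0.8 = 0.25.
Target odds = 0.8/0.2 = 4.
Required Bayes factor = 4 ÷ 0.25 = 16.

16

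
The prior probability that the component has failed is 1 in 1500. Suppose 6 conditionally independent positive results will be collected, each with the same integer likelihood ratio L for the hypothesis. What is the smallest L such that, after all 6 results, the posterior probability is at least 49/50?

7

Prior odds = (1/1500)/(1499/1500) = 1/1499.
Target odds = 0.98/0.02 = 49.
Need L⁶ ≥ 49 ÷ (1/1499) = 73451.
6⁶ = 46656 < 73451 ≤ 117649 = 7⁶, so L = 7.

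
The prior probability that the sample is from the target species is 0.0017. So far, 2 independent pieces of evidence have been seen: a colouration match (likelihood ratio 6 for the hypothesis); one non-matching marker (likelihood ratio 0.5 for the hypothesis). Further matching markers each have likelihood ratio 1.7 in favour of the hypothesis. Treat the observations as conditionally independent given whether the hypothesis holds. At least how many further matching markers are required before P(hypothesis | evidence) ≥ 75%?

13

Prior odds = 0.0017/0.9983 = 17/9983.
Combined Bayes factor of the evidence already in hand = 6 × 0.5 = 3.
Odds after that evidence = (17/9983) × 3 = 51/9983.
Target odds = 0.75/0.25 = 3.
Need 1.7ⁿ ≥ 3 ÷ (51/9983) = 9983/17.
1.7¹² ≈582.622 falls short of 9983/17 but 1.7¹³ ≈990.458 reaches it, so n = 13.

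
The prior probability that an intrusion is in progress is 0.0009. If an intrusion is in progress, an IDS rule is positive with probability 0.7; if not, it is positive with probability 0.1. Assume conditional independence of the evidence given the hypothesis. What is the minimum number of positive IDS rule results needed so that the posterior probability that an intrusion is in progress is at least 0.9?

Prior odds: 0.0009 ÷ 0.9991 = 9/9991.
Likelihood ratio of a positive = 0.7/0.1 = 7.
Target odds: 0.9 ÷ 0.1 = 9.
Require 7ⁿ ≥ 9 ÷ (9/9991) = 9991.
7⁴ = 2401 falls short of 9991 but 7⁵ = 16807 reaches it, so n = 5.

5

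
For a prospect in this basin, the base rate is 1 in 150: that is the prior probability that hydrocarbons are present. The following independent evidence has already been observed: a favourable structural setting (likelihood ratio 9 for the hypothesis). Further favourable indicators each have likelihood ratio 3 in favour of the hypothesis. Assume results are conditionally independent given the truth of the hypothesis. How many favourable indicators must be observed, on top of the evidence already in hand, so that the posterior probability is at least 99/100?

7

Prior odds = (1/150)/(149/150) = 1/149.
Bayes factor of the evidence already in hand = 9.
Odds after that evidence = (1/149) × 9 = 9/149.
Target odds = 0.99/0.01 = 99.
Need 3ⁿ ≥ 99 ÷ (9/149) = 1639.
3⁶ = 729 falls short of 1639 but 3⁷ = 2187 reaches it, so n = 7.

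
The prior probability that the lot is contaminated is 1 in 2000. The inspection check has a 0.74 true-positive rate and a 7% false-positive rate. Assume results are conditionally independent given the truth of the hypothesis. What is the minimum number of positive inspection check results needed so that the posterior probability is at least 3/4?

Prior odds = 0.0005/0.9995 = 1/1999.
Likelihood ratio of a positive result = 0.74/0.07 = 74/7.
Target posterior odds = 0.75/0.25 = 3.
Require (74/7)ⁿ ≥ 3 ÷ (1/1999) = 5997.
(74/7)³ = 405224/343 falls short of 5997 but (74/7)⁴ = 29986576/2401 reaches it, so n = 4.

4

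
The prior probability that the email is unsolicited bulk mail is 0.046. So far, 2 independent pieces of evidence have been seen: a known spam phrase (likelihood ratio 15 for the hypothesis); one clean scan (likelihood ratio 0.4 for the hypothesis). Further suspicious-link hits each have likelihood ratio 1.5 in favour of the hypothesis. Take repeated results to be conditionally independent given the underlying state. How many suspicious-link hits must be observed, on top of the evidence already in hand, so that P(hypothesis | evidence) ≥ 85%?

Prior odds = 0.046/0.954 = 23/477.
Combined Bayes factor of the evidence already in hand = 15 × 0.4 = 6.
Odds after that evidence = (23/477) × 6 = 46/159.
Target odds = 0.85/0.15 = 17/3.
Need 1.5ⁿ ≥ 17/3 ÷ (46/159) = 901/46.
1.5⁷ = 17.0859375 falls short of 901/46 but 1.5⁸ = 25.62890625 reaches it, so n = 8.

8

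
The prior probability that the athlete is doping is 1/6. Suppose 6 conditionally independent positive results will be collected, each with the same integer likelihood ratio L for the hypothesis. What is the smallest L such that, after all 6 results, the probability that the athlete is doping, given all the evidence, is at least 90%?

2

Prior odds = (1/6)/(5/6) = 0.2.
Target odds = 0.9/0.1 = 9.
Need L⁶ ≥ 9 ÷ 0.2 = 45.
1⁶ = 1 < 45 ≤ 64 = 2⁶, so L = 2.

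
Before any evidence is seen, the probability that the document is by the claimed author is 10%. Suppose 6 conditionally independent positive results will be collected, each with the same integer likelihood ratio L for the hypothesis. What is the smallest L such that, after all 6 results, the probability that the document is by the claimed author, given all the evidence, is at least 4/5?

2

Prior odds = 0.1/0.9 = 1/9.
Target odds = 0.8/0.2 = 4.
Need L⁶ ≥ 4 ÷ (1/9) = 36.
1⁶ = 1 < 36 ≤ 64 = 2⁶, so L = 2.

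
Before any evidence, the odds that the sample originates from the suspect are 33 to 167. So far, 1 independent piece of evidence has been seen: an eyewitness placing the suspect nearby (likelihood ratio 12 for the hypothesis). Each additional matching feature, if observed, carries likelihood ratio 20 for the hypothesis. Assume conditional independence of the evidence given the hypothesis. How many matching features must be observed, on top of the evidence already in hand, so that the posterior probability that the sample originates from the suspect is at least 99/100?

Prior odds = 33/167.
Bayes factor of the evidence already in hand = 12.
Odds after that evidence = (33/167) × 12 = 396/167.
Target odds = 0.99/0.01 = 99.
Need 20ⁿ ≥ 99 ÷ (396/167) = 41.75.
20¹ = 20 falls short of 41.75 but 20² = 400 reaches it, so n = 2.

2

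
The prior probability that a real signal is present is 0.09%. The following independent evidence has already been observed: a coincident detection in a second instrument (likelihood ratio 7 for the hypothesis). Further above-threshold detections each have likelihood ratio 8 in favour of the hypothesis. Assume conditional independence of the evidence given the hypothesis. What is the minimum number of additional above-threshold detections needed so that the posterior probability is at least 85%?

4

Prior odds = 0.0009/0.9991 = 9/9991.
Bayes factor of the evidence already in hand = 7.
Odds after that evidence = (9/9991) × 7 = 63/9991.
Target odds = 0.85/0.15 = 17/3.
Need 8ⁿ ≥ 17/3 ÷ (63/9991) = 169847/189.
8³ = 512 falls short of 169847/189 but 8⁴ = 4096 reaches it, so n = 4.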